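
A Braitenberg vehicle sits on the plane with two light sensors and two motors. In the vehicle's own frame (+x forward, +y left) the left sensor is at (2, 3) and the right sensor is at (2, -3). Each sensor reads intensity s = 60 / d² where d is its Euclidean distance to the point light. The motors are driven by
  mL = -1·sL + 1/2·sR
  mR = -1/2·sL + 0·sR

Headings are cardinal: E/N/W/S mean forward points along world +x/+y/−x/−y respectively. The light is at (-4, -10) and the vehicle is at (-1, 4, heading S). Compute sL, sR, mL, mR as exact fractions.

left sensor world pos  = (2, 2); dL² = 180
right sensor world pos = (-4, 2); dR² = 144
sL = 60/180 = 1/3
sR = 60/144 = 5/12
mL = -1·sL + 1/2·sR = -1/8
mR = -1/2·sL + 0·sR = -1/6

1/3 5/12 -1/8 -1/6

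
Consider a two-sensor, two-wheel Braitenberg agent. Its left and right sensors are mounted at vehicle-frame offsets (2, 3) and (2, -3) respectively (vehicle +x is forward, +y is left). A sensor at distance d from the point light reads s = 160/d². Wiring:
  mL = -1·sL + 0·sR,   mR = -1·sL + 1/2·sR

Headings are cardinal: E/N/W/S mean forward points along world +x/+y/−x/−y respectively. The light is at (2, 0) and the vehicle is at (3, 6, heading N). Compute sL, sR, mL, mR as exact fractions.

40/17 2 -40/17 -23/17

left sensor world pos  = (0, 8); dL² = 68
right sensor world pos = (6, 8); dR² = 80
sL = 160/68 = 40/17
sR = 160/80 = 2
mL = -1·sL + 0·sR = -40/17
mR = -1·sL + 1/2·sR = -23/17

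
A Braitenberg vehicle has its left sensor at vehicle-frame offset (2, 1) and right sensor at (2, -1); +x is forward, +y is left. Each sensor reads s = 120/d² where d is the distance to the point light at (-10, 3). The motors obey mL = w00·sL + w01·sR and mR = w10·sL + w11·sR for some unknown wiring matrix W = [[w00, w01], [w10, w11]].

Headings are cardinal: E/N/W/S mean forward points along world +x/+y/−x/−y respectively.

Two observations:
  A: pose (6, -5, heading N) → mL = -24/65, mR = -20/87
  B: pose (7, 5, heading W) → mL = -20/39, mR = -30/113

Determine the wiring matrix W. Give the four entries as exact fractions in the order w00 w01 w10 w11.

obs A: pose=(6,-5,N) → sL=40/87, sR=24/65, mL=-24/65, mR=-20/87
obs B: pose=(7,5,W) → sL=60/113, sR=20/39, mL=-20/39, mR=-30/113
sensor matrix S = [[40/87, 24/65], [60/113, 20/39]]; det S = 15232/383409
solve [mL_A; mL_B] = S·[w00; w01] and [mR_A; mR_B] = S·[w10; w11]:
  w00 = 0, w01 = -1, w10 = -1/2, w11 = 0

0 -1 -1/2 0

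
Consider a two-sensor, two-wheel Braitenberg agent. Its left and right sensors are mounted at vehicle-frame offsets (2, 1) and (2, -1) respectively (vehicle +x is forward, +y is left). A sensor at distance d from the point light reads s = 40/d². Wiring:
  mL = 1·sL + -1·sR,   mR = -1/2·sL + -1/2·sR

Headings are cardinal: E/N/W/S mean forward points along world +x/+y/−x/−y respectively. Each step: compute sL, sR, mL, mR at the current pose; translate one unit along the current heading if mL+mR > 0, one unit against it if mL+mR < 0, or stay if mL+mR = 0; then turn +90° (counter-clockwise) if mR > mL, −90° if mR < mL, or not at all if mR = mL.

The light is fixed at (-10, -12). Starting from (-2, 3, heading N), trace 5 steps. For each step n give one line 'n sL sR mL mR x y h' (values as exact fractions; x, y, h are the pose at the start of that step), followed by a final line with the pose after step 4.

n=0: pose=(-2,3,N); sL=20/169, sR=4/37; mL=64/6253, mR=-708/6253; mL+mR=-644/6253 → advance -1; mR−mL=-772/6253 → turn -1·90°
n=1: pose=(-2,2,E); sL=8/65, sR=40/269; mL=-448/17485, mR=-2376/17485; mL+mR=-2824/17485 → advance -1; mR−mL=-1928/17485 → turn -1·90°
n=2: pose=(-3,2,S); sL=5/26, sR=2/9; mL=-7/234, mR=-97/468; mL+mR=-37/156 → advance -1; mR−mL=-83/468 → turn -1·90°
n=3: pose=(-3,3,W); sL=40/221, sR=40/281; mL=2400/62101, mR=-10040/62101; mL+mR=-7640/62101 → advance -1; mR−mL=-12440/62101 → turn -1·90°
n=4: pose=(-2,3,N); sL=20/169, sR=4/37; mL=64/6253, mR=-708/6253; mL+mR=-644/6253 → advance -1; mR−mL=-772/6253 → turn -1·90°

0 20/169 4/37 64/6253 -708/6253 -2 3 N
1 8/65 40/269 -448/17485 -2376/17485 -2 2 E
2 5/26 2/9 -7/234 -97/468 -3 2 S
3 40/221 40/281 2400/62101 -10040/62101 -3 3 W
4 20/169 4/37 64/6253 -708/6253 -2 3 N
final -2 2 E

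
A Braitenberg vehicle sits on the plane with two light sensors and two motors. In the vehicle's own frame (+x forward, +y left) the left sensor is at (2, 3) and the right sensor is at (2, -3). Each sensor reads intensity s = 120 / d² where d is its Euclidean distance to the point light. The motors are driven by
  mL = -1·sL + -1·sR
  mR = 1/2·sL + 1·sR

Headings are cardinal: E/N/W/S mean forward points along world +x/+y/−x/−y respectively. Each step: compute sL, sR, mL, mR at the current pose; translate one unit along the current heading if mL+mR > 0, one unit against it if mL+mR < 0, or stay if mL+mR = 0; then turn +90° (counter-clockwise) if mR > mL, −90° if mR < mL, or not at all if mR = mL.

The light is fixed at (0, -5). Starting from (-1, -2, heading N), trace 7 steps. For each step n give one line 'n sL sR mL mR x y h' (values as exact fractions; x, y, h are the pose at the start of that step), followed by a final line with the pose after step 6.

0 120/41 120/29 -8400/1189 6660/1189 -1 -2 N
1 12 60/17 -264/17 162/17 -1 -3 W
2 40/3 40/3 -80/3 20 0 -3 S
3 3 30 -33 63/2 0 -2 E
4 120/41 120/29 -8400/1189 6660/1189 -1 -2 N
5 12 60/17 -264/17 162/17 -1 -3 W
6 40/3 40/3 -80/3 20 0 -3 S
final 0 -2 E

n=0: pose=(-1,-2,N); sL=120/41, sR=120/29; mL=-8400/1189, mR=6660/1189; mL+mR=-60/41 → advance -1; mR−mL=15060/1189 → turn +1·90°
n=1: pose=(-1,-3,W); sL=12, sR=60/17; mL=-264/17, mR=162/17; mL+mR=-6 → advance -1; mR−mL=426/17 → turn +1·90°
n=2: pose=(0,-3,S); sL=40/3, sR=40/3; mL=-80/3, mR=20; mL+mR=-20/3 → advance -1; mR−mL=140/3 → turn +1·90°
n=3: pose=(0,-2,E); sL=3, sR=30; mL=-33, mR=63/2; mL+mR=-3/2 → advance -1; mR−mL=129/2 → turn +1·90°
n=4: pose=(-1,-2,N); sL=120/41, sR=120/29; mL=-8400/1189, mR=6660/1189; mL+mR=-60/41 → advance -1; mR−mL=15060/1189 → turn +1·90°
n=5: pose=(-1,-3,W); sL=12, sR=60/17; mL=-264/17, mR=162/17; mL+mR=-6 → advance -1; mR−mL=426/17 → turn +1·90°
n=6: pose=(0,-3,S); sL=40/3, sR=40/3; mL=-80/3, mR=20; mL+mR=-20/3 → advance -1; mR−mL=140/3 → turn +1·90°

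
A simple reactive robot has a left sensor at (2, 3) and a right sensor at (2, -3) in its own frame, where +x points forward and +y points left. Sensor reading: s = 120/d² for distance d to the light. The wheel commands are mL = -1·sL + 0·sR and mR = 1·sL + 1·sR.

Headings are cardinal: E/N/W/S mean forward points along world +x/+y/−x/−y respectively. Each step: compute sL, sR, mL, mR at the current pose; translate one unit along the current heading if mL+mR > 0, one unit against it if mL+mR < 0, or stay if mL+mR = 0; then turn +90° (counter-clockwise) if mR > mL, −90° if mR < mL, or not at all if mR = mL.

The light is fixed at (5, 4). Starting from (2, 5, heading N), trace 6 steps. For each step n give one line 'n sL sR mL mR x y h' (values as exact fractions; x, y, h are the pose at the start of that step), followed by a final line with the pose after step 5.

0 8/3 40/3 -8/3 16 2 5 N
1 60/13 12/5 -60/13 456/65 2 6 W
2 120 120/49 -120 6000/49 1 6 S
3 6 15 -6 21 1 5 E
4 8/3 40/3 -8/3 16 2 5 N
5 60/13 12/5 -60/13 456/65 2 6 W
final 1 6 S

n=0: pose=(2,5,N); sL=8/3, sR=40/3; mL=-8/3, mR=16; mL+mR=40/3 → advance +1; mR−mL=56/3 → turn +1·90°
n=1: pose=(2,6,W); sL=60/13, sR=12/5; mL=-60/13, mR=456/65; mL+mR=12/5 → advance +1; mR−mL=756/65 → turn +1·90°
n=2: pose=(1,6,S); sL=120, sR=120/49; mL=-120, mR=6000/49; mL+mR=120/49 → advance +1; mR−mL=11880/49 → turn +1·90°
n=3: pose=(1,5,E); sL=6, sR=15; mL=-6, mR=21; mL+mR=15 → advance +1; mR−mL=27 → turn +1·90°
n=4: pose=(2,5,N); sL=8/3, sR=40/3; mL=-8/3, mR=16; mL+mR=40/3 → advance +1; mR−mL=56/3 → turn +1·90°
n=5: pose=(2,6,W); sL=60/13, sR=12/5; mL=-60/13, mR=456/65; mL+mR=12/5 → advance +1; mR−mL=756/65 → turn +1·90°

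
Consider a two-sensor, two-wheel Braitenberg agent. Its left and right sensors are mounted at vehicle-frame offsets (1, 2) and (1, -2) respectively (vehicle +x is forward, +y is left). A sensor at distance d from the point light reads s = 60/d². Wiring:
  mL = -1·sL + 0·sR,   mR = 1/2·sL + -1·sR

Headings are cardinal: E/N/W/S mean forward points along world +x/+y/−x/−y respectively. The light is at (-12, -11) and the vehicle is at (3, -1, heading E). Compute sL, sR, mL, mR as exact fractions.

3/20 3/16 -3/20 -9/80

left sensor world pos  = (4, 1); dL² = 400
right sensor world pos = (4, -3); dR² = 320
sL = 60/400 = 3/20
sR = 60/320 = 3/16
mL = -1·sL + 0·sR = -3/20
mR = 1/2·sL + -1·sR = -9/80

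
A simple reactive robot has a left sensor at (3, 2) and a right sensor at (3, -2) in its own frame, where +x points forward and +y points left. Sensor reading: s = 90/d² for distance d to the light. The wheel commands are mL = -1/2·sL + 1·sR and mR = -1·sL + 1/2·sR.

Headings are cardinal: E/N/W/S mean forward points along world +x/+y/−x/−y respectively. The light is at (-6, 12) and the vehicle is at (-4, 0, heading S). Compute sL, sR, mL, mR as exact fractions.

90/241 2/5 257/1205 -209/1205

left sensor world pos  = (-2, -3); dL² = 241
right sensor world pos = (-6, -3); dR² = 225
sL = 90/241 = 90/241
sR = 90/225 = 2/5
mL = -1/2·sL + 1·sR = 257/1205
mR = -1·sL + 1/2·sR = -209/1205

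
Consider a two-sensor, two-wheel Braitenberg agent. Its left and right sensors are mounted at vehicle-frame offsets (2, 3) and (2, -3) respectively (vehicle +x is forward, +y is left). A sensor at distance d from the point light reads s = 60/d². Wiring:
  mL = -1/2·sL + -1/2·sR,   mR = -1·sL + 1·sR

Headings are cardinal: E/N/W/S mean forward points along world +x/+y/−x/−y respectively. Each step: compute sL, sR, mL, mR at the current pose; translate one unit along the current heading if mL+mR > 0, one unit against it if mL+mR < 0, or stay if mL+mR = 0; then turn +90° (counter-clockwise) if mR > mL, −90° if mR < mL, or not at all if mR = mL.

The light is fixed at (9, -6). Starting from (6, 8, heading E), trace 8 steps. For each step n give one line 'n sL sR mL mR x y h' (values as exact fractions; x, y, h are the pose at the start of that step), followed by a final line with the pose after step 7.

n=0: pose=(6,8,E); sL=6/29, sR=30/61; mL=-618/1769, mR=504/1769; mL+mR=-114/1769 → advance -1; mR−mL=1122/1769 → turn +1·90°
n=1: pose=(5,8,N); sL=12/61, sR=60/257; mL=-3372/15677, mR=576/15677; mL+mR=-2796/15677 → advance -1; mR−mL=3948/15677 → turn +1·90°
n=2: pose=(5,7,W); sL=15/34, sR=15/73; mL=-1605/4964, mR=-585/2482; mL+mR=-2775/4964 → advance -1; mR−mL=435/4964 → turn +1·90°
n=3: pose=(6,7,S); sL=60/121, sR=60/157; mL=-8340/18997, mR=-2160/18997; mL+mR=-10500/18997 → advance -1; mR−mL=6180/18997 → turn +1·90°
n=4: pose=(6,8,E); sL=6/29, sR=30/61; mL=-618/1769, mR=504/1769; mL+mR=-114/1769 → advance -1; mR−mL=1122/1769 → turn +1·90°
n=5: pose=(5,8,N); sL=12/61, sR=60/257; mL=-3372/15677, mR=576/15677; mL+mR=-2796/15677 → advance -1; mR−mL=3948/15677 → turn +1·90°
n=6: pose=(5,7,W); sL=15/34, sR=15/73; mL=-1605/4964, mR=-585/2482; mL+mR=-2775/4964 → advance -1; mR−mL=435/4964 → turn +1·90°
n=7: pose=(6,7,S); sL=60/121, sR=60/157; mL=-8340/18997, mR=-2160/18997; mL+mR=-10500/18997 → advance -1; mR−mL=6180/18997 → turn +1·90°

0 6/29 30/61 -618/1769 504/1769 6 8 E
1 12/61 60/257 -3372/15677 576/15677 5 8 N
2 15/34 15/73 -1605/4964 -585/2482 5 7 W
3 60/121 60/157 -8340/18997 -2160/18997 6 7 S
4 6/29 30/61 -618/1769 504/1769 6 8 E
5 12/61 60/257 -3372/15677 576/15677 5 8 N
6 15/34 15/73 -1605/4964 -585/2482 5 7 W
7 60/121 60/157 -8340/18997 -2160/18997 6 7 S
final 6 8 E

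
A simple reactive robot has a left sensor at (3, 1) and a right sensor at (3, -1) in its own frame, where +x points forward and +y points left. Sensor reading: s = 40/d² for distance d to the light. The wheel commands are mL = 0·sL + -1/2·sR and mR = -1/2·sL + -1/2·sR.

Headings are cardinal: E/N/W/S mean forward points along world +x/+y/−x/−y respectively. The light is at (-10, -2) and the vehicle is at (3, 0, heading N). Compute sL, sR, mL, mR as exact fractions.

40/169 40/221 -20/221 -600/2873

left sensor world pos  = (2, 3); dL² = 169
right sensor world pos = (4, 3); dR² = 221
sL = 40/169 = 40/169
sR = 40/221 = 40/221
mL = 0·sL + -1/2·sR = -20/221
mR = -1/2·sL + -1/2·sR = -600/2873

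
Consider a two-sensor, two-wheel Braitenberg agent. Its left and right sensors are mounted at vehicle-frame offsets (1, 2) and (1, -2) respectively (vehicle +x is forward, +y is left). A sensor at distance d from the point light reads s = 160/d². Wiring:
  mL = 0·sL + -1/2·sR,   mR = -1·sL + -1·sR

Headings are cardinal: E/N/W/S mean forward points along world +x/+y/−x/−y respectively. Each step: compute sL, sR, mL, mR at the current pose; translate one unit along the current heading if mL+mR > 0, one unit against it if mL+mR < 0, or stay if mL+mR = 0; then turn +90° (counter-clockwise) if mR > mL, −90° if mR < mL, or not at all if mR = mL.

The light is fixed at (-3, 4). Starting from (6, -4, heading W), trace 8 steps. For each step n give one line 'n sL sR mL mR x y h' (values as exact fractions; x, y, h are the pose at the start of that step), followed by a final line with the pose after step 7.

0 40/41 8/5 -4/5 -528/205 6 -4 W
1 160/113 160/193 -80/193 -48960/21809 7 -4 N
2 16/17 80/121 -40/121 -3296/2057 7 -5 E
3 160/221 160/149 -80/149 -59200/32929 6 -5 S
4 40/41 8/5 -4/5 -528/205 6 -4 W
5 160/113 160/193 -80/193 -48960/21809 7 -4 N
6 16/17 80/121 -40/121 -3296/2057 7 -5 E
7 160/221 160/149 -80/149 -59200/32929 6 -5 S
final 6 -4 W

n=0: pose=(6,-4,W); sL=40/41, sR=8/5; mL=-4/5, mR=-528/205; mL+mR=-692/205 → advance -1; mR−mL=-364/205 → turn -1·90°
n=1: pose=(7,-4,N); sL=160/113, sR=160/193; mL=-80/193, mR=-48960/21809; mL+mR=-58000/21809 → advance -1; mR−mL=-39920/21809 → turn -1·90°
n=2: pose=(7,-5,E); sL=16/17, sR=80/121; mL=-40/121, mR=-3296/2057; mL+mR=-3976/2057 → advance -1; mR−mL=-2616/2057 → turn -1·90°
n=3: pose=(6,-5,S); sL=160/221, sR=160/149; mL=-80/149, mR=-59200/32929; mL+mR=-76880/32929 → advance -1; mR−mL=-41520/32929 → turn -1·90°
n=4: pose=(6,-4,W); sL=40/41, sR=8/5; mL=-4/5, mR=-528/205; mL+mR=-692/205 → advance -1; mR−mL=-364/205 → turn -1·90°
n=5: pose=(7,-4,N); sL=160/113, sR=160/193; mL=-80/193, mR=-48960/21809; mL+mR=-58000/21809 → advance -1; mR−mL=-39920/21809 → turn -1·90°
n=6: pose=(7,-5,E); sL=16/17, sR=80/121; mL=-40/121, mR=-3296/2057; mL+mR=-3976/2057 → advance -1; mR−mL=-2616/2057 → turn -1·90°
n=7: pose=(6,-5,S); sL=160/221, sR=160/149; mL=-80/149, mR=-59200/32929; mL+mR=-76880/32929 → advance -1; mR−mL=-41520/32929 → turn -1·90°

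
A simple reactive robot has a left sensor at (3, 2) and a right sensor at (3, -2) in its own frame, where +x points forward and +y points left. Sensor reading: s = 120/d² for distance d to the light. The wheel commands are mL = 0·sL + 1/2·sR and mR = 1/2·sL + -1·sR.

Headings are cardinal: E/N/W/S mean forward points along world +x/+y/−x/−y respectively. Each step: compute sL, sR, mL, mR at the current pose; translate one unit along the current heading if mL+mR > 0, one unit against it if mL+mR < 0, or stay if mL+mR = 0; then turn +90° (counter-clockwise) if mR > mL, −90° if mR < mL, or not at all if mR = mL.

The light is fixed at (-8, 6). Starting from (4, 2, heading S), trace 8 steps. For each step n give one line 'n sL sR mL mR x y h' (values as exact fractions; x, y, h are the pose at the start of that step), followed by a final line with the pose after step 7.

n=0: pose=(4,2,S); sL=24/49, sR=120/149; mL=60/149, mR=-4092/7301; mL+mR=-1152/7301 → advance -1; mR−mL=-7032/7301 → turn -1·90°
n=1: pose=(4,3,W); sL=60/53, sR=60/41; mL=30/41, mR=-1950/2173; mL+mR=-360/2173 → advance -1; mR−mL=-3540/2173 → turn -1·90°
n=2: pose=(5,3,N); sL=120/121, sR=8/15; mL=4/15, mR=-68/1815; mL+mR=416/1815 → advance +1; mR−mL=-184/605 → turn -1·90°
n=3: pose=(5,4,E); sL=15/32, sR=15/34; mL=15/68, mR=-225/1088; mL+mR=15/1088 → advance +1; mR−mL=-465/1088 → turn -1·90°
n=4: pose=(6,4,S); sL=120/281, sR=120/169; mL=60/169, mR=-23580/47489; mL+mR=-6720/47489 → advance -1; mR−mL=-40440/47489 → turn -1·90°
n=5: pose=(6,5,W); sL=12/13, sR=60/61; mL=30/61, mR=-414/793; mL+mR=-24/793 → advance -1; mR−mL=-804/793 → turn -1·90°
n=6: pose=(7,5,N); sL=120/173, sR=120/293; mL=60/293, mR=-3180/50689; mL+mR=7200/50689 → advance +1; mR−mL=-13560/50689 → turn -1·90°
n=7: pose=(7,6,E); sL=15/41, sR=15/41; mL=15/82, mR=-15/82; mL+mR=0 → advance +0; mR−mL=-15/41 → turn -1·90°

0 24/49 120/149 60/149 -4092/7301 4 2 S
1 60/53 60/41 30/41 -1950/2173 4 3 W
2 120/121 8/15 4/15 -68/1815 5 3 N
3 15/32 15/34 15/68 -225/1088 5 4 E
4 120/281 120/169 60/169 -23580/47489 6 4 S
5 12/13 60/61 30/61 -414/793 6 5 W
6 120/173 120/293 60/293 -3180/50689 7 5 N
7 15/41 15/41 15/82 -15/82 7 6 E
final 7 6 S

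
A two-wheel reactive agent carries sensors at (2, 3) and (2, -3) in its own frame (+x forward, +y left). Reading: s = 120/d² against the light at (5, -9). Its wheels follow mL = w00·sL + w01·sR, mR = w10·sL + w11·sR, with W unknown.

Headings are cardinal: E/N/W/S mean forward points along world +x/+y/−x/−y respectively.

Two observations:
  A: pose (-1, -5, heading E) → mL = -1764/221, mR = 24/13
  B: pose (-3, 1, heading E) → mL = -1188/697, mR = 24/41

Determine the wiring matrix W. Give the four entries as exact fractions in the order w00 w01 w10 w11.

obs A: pose=(-1,-5,E) → sL=24/13, sR=120/17, mL=-1764/221, mR=24/13
obs B: pose=(-3,1,E) → sL=24/41, sR=24/17, mL=-1188/697, mR=24/41
sensor matrix S = [[24/13, 120/17], [24/41, 24/17]]; det S = -13824/9061
solve [mL_A; mL_B] = S·[w00; w01] and [mR_A; mR_B] = S·[w10; w11]:
  w00 = -1/2, w01 = -1, w10 = 1, w11 = 0

-1/2 -1 1 0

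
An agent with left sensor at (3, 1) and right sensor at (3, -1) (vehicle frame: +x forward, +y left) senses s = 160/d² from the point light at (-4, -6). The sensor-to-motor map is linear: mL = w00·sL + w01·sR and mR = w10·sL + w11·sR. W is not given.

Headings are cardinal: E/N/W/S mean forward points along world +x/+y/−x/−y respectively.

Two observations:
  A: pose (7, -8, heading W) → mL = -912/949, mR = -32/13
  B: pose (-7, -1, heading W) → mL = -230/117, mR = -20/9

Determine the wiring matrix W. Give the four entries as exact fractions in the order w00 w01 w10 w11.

-1 1/2 0 -1

obs A: pose=(7,-8,W) → sL=160/73, sR=32/13, mL=-912/949, mR=-32/13
obs B: pose=(-7,-1,W) → sL=40/13, sR=20/9, mL=-230/117, mR=-20/9
sensor matrix S = [[160/73, 32/13], [40/13, 20/9]]; det S = -300160/111033
solve [mL_A; mL_B] = S·[w00; w01] and [mR_A; mR_B] = S·[w10; w11]:
  w00 = -1, w01 = 1/2, w10 = 0, w11 = -1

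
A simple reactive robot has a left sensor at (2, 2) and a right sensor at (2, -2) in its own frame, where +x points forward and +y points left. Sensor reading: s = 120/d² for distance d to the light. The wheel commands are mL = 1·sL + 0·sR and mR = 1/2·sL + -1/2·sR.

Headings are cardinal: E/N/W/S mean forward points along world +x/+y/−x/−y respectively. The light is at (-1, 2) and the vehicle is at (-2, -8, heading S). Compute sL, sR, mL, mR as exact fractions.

left sensor world pos  = (0, -10); dL² = 145
right sensor world pos = (-4, -10); dR² = 153
sL = 120/145 = 24/29
sR = 120/153 = 40/51
mL = 1·sL + 0·sR = 24/29
mR = 1/2·sL + -1/2·sR = 32/1479

24/29 40/51 24/29 32/1479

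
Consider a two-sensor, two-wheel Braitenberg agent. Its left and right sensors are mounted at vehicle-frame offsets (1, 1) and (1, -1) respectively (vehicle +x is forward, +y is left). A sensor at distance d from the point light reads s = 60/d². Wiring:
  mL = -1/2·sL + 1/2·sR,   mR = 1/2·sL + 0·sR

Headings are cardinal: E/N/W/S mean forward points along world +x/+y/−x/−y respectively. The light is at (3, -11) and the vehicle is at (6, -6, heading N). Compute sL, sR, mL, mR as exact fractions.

left sensor world pos  = (5, -5); dL² = 40
right sensor world pos = (7, -5); dR² = 52
sL = 60/40 = 3/2
sR = 60/52 = 15/13
mL = -1/2·sL + 1/2·sR = -9/52
mR = 1/2·sL + 0·sR = 3/4

3/2 15/13 -9/52 3/4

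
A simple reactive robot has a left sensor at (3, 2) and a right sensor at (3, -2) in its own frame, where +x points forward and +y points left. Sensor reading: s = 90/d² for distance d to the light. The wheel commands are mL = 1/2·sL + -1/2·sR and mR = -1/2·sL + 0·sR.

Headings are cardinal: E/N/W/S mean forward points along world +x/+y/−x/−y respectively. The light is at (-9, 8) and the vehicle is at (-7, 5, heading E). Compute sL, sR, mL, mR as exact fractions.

45/13 9/5 54/65 -45/26

left sensor world pos  = (-4, 7); dL² = 26
right sensor world pos = (-4, 3); dR² = 50
sL = 90/26 = 45/13
sR = 90/50 = 9/5
mL = 1/2·sL + -1/2·sR = 54/65
mR = -1/2·sL + 0·sR = -45/26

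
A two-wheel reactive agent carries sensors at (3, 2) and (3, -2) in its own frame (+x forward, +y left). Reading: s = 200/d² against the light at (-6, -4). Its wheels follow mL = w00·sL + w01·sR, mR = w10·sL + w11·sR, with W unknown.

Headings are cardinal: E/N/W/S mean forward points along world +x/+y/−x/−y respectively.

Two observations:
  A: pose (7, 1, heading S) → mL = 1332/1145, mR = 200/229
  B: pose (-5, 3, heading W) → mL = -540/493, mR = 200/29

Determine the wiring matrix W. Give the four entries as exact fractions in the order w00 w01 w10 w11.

-1/2 1 1 0

obs A: pose=(7,1,S) → sL=200/229, sR=8/5, mL=1332/1145, mR=200/229
obs B: pose=(-5,3,W) → sL=200/29, sR=40/17, mL=-540/493, mR=200/29
sensor matrix S = [[200/229, 8/5], [200/29, 40/17]]; det S = -1013760/112897
solve [mL_A; mL_B] = S·[w00; w01] and [mR_A; mR_B] = S·[w10; w11]:
  w00 = -1/2, w01 = 1, w10 = 1, w11 = 0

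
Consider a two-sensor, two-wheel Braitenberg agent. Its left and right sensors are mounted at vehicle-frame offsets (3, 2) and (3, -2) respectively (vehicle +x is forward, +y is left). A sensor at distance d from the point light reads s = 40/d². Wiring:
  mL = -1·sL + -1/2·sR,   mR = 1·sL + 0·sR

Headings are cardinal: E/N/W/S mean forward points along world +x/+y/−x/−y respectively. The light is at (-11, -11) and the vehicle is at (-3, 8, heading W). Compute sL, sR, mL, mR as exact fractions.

left sensor world pos  = (-6, 6); dL² = 314
right sensor world pos = (-6, 10); dR² = 466
sL = 40/314 = 20/157
sR = 40/466 = 20/233
mL = -1·sL + -1/2·sR = -6230/36581
mR = 1·sL + 0·sR = 20/157

20/157 20/233 -6230/36581 20/157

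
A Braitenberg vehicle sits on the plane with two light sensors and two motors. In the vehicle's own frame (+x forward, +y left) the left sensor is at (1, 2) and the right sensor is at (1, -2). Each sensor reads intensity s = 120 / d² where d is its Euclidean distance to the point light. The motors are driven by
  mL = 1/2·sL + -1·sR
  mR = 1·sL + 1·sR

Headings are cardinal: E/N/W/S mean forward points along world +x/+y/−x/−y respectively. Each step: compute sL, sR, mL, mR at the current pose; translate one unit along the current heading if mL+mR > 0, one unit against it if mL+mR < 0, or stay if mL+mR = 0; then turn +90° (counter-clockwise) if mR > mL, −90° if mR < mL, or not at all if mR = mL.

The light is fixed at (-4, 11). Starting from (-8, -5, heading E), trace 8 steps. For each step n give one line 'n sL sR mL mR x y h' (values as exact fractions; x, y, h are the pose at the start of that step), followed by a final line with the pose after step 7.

0 24/41 40/111 -308/4551 4304/4551 -8 -5 E
1 12/25 60/113 -822/2825 2856/2825 -7 -5 N
2 24/61 24/37 -1020/2257 2352/2257 -7 -4 W
3 6/13 30/73 -171/949 828/949 -8 -4 S
4 24/41 40/111 -308/4551 4304/4551 -8 -5 E
5 12/25 60/113 -822/2825 2856/2825 -7 -5 N
6 24/61 24/37 -1020/2257 2352/2257 -7 -4 W
7 6/13 30/73 -171/949 828/949 -8 -4 S
final -8 -5 E

n=0: pose=(-8,-5,E); sL=24/41, sR=40/111; mL=-308/4551, mR=4304/4551; mL+mR=36/41 → advance +1; mR−mL=4612/4551 → turn +1·90°
n=1: pose=(-7,-5,N); sL=12/25, sR=60/113; mL=-822/2825, mR=2856/2825; mL+mR=18/25 → advance +1; mR−mL=3678/2825 → turn +1·90°
n=2: pose=(-7,-4,W); sL=24/61, sR=24/37; mL=-1020/2257, mR=2352/2257; mL+mR=36/61 → advance +1; mR−mL=3372/2257 → turn +1·90°
n=3: pose=(-8,-4,S); sL=6/13, sR=30/73; mL=-171/949, mR=828/949; mL+mR=9/13 → advance +1; mR−mL=999/949 → turn +1·90°
n=4: pose=(-8,-5,E); sL=24/41, sR=40/111; mL=-308/4551, mR=4304/4551; mL+mR=36/41 → advance +1; mR−mL=4612/4551 → turn +1·90°
n=5: pose=(-7,-5,N); sL=12/25, sR=60/113; mL=-822/2825, mR=2856/2825; mL+mR=18/25 → advance +1; mR−mL=3678/2825 → turn +1·90°
n=6: pose=(-7,-4,W); sL=24/61, sR=24/37; mL=-1020/2257, mR=2352/2257; mL+mR=36/61 → advance +1; mR−mL=3372/2257 → turn +1·90°
n=7: pose=(-8,-4,S); sL=6/13, sR=30/73; mL=-171/949, mR=828/949; mL+mR=9/13 → advance +1; mR−mL=999/949 → turn +1·90°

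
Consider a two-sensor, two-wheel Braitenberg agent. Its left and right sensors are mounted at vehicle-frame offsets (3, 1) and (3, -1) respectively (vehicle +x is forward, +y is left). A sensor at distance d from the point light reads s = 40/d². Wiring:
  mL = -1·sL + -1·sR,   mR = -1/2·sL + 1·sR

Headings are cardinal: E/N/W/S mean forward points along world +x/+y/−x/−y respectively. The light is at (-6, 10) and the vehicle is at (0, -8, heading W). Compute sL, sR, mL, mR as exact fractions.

left sensor world pos  = (-3, -9); dL² = 370
right sensor world pos = (-3, -7); dR² = 298
sL = 40/370 = 4/37
sR = 40/298 = 20/149
mL = -1·sL + -1·sR = -1336/5513
mR = -1/2·sL + 1·sR = 442/5513

4/37 20/149 -1336/5513 442/5513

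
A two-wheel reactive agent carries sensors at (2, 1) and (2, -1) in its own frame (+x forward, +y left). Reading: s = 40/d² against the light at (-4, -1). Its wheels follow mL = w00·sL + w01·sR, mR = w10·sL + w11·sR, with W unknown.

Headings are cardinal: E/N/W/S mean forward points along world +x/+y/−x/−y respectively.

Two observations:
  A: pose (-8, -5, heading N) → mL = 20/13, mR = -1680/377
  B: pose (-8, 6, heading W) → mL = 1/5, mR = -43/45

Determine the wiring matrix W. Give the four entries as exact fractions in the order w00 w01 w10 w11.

0 1/2 -1 -1

obs A: pose=(-8,-5,N) → sL=40/29, sR=40/13, mL=20/13, mR=-1680/377
obs B: pose=(-8,6,W) → sL=5/9, sR=2/5, mL=1/5, mR=-43/45
sensor matrix S = [[40/29, 40/13], [5/9, 2/5]]; det S = -3928/3393
solve [mL_A; mL_B] = S·[w00; w01] and [mR_A; mR_B] = S·[w10; w11]:
  w00 = 0, w01 = 1/2, w10 = -1, w11 = -1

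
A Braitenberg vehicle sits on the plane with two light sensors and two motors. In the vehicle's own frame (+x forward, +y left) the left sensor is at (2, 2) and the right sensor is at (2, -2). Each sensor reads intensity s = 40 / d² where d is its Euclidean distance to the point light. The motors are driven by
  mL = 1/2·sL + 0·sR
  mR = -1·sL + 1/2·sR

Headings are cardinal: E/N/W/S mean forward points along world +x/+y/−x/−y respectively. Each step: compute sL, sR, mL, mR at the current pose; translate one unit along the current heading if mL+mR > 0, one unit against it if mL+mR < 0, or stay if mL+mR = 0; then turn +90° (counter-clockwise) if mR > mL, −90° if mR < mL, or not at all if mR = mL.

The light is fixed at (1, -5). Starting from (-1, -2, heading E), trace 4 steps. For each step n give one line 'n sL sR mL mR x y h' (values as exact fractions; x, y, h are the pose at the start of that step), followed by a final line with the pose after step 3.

n=0: pose=(-1,-2,E); sL=8/5, sR=40; mL=4/5, mR=92/5; mL+mR=96/5 → advance +1; mR−mL=88/5 → turn +1·90°
n=1: pose=(0,-2,N); sL=20/17, sR=20/13; mL=10/17, mR=-90/221; mL+mR=40/221 → advance +1; mR−mL=-220/221 → turn -1·90°
n=2: pose=(0,-1,E); sL=40/37, sR=8; mL=20/37, mR=108/37; mL+mR=128/37 → advance +1; mR−mL=88/37 → turn +1·90°
n=3: pose=(1,-1,N); sL=1, sR=1; mL=1/2, mR=-1/2; mL+mR=0 → advance +0; mR−mL=-1 → turn -1·90°

0 8/5 40 4/5 92/5 -1 -2 E
1 20/17 20/13 10/17 -90/221 0 -2 N
2 40/37 8 20/37 108/37 0 -1 E
3 1 1 1/2 -1/2 1 -1 N
final 1 -1 E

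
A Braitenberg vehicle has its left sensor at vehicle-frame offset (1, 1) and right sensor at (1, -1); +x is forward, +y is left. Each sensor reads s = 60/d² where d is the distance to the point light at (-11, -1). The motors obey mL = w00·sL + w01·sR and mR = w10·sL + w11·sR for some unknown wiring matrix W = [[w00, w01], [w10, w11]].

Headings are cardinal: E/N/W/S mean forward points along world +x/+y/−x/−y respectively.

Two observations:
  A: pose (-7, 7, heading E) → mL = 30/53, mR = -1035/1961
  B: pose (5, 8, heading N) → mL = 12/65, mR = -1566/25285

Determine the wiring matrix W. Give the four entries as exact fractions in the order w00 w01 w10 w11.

obs A: pose=(-7,7,E) → sL=30/53, sR=30/37, mL=30/53, mR=-1035/1961
obs B: pose=(5,8,N) → sL=12/65, sR=60/389, mL=12/65, mR=-1566/25285
sensor matrix S = [[30/53, 30/37], [12/65, 60/389]]; det S = -618624/9916777
solve [mL_A; mL_B] = S·[w00; w01] and [mR_A; mR_B] = S·[w10; w11]:
  w00 = 1, w01 = 0, w10 = 1/2, w11 = -1

1 0 1/2 -1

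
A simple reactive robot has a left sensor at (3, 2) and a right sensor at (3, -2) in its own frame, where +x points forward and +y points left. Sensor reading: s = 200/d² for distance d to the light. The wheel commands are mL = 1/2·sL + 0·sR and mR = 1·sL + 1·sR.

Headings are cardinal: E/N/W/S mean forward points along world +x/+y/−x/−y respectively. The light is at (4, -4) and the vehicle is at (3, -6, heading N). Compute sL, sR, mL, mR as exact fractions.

left sensor world pos  = (1, -3); dL² = 10
right sensor world pos = (5, -3); dR² = 2
sL = 200/10 = 20
sR = 200/2 = 100
mL = 1/2·sL + 0·sR = 10
mR = 1·sL + 1·sR = 120

20 100 10 120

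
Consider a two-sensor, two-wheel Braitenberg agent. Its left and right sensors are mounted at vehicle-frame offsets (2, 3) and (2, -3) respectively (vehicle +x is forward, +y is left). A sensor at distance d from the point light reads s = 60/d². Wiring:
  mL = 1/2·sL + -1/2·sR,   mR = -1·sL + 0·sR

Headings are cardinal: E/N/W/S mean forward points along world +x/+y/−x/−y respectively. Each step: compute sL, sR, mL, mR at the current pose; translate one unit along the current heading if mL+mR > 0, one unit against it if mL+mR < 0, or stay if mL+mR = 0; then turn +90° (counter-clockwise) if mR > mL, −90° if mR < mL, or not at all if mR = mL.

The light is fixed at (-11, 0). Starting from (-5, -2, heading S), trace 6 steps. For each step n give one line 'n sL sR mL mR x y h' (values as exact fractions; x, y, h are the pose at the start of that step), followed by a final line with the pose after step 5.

n=0: pose=(-5,-2,S); sL=60/97, sR=12/5; mL=-432/485, mR=-60/97; mL+mR=-732/485 → advance -1; mR−mL=132/485 → turn +1·90°
n=1: pose=(-5,-1,E); sL=15/17, sR=3/4; mL=9/136, mR=-15/17; mL+mR=-111/136 → advance -1; mR−mL=-129/136 → turn -1·90°
n=2: pose=(-6,-1,S); sL=60/73, sR=60/13; mL=-1800/949, mR=-60/73; mL+mR=-2580/949 → advance -1; mR−mL=1020/949 → turn +1·90°
n=3: pose=(-6,0,E); sL=30/29, sR=30/29; mL=0, mR=-30/29; mL+mR=-30/29 → advance -1; mR−mL=-30/29 → turn -1·90°
n=4: pose=(-7,0,S); sL=60/53, sR=12; mL=-288/53, mR=-60/53; mL+mR=-348/53 → advance -1; mR−mL=228/53 → turn +1·90°
n=5: pose=(-7,1,E); sL=15/13, sR=3/2; mL=-9/52, mR=-15/13; mL+mR=-69/52 → advance -1; mR−mL=-51/52 → turn -1·90°

0 60/97 12/5 -432/485 -60/97 -5 -2 S
1 15/17 3/4 9/136 -15/17 -5 -1 E
2 60/73 60/13 -1800/949 -60/73 -6 -1 S
3 30/29 30/29 0 -30/29 -6 0 E
4 60/53 12 -288/53 -60/53 -7 0 S
5 15/13 3/2 -9/52 -15/13 -7 1 E
final -8 1 S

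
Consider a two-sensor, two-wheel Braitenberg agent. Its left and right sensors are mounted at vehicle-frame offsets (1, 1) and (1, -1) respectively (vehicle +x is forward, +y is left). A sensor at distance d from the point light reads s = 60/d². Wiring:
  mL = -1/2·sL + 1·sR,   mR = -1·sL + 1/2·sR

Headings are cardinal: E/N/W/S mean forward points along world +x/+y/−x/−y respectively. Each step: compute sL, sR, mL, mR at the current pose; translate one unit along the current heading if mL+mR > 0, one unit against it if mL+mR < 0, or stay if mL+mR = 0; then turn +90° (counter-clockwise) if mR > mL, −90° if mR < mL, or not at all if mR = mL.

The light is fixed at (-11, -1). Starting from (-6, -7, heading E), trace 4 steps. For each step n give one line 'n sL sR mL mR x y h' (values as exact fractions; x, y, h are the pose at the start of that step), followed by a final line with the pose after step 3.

0 60/61 12/17 222/1037 -654/1037 -6 -7 E
1 30/37 30/29 675/1073 -315/1073 -7 -7 S
2 60/73 4/3 202/219 -34/219 -7 -8 W
3 3/2 15/13 21/52 -12/13 -8 -8 N
final -8 -9 E

n=0: pose=(-6,-7,E); sL=60/61, sR=12/17; mL=222/1037, mR=-654/1037; mL+mR=-432/1037 → advance -1; mR−mL=-876/1037 → turn -1·90°
n=1: pose=(-7,-7,S); sL=30/37, sR=30/29; mL=675/1073, mR=-315/1073; mL+mR=360/1073 → advance +1; mR−mL=-990/1073 → turn -1·90°
n=2: pose=(-7,-8,W); sL=60/73, sR=4/3; mL=202/219, mR=-34/219; mL+mR=56/73 → advance +1; mR−mL=-236/219 → turn -1·90°
n=3: pose=(-8,-8,N); sL=3/2, sR=15/13; mL=21/52, mR=-12/13; mL+mR=-27/52 → advance -1; mR−mL=-69/52 → turn -1·90°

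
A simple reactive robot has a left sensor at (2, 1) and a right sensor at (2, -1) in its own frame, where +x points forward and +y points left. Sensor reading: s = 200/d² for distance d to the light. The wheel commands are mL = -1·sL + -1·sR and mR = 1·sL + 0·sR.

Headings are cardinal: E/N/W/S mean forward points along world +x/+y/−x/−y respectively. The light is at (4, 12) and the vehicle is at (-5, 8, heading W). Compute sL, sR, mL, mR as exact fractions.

100/73 20/13 -2760/949 100/73

left sensor world pos  = (-7, 7); dL² = 146
right sensor world pos = (-7, 9); dR² = 130
sL = 200/146 = 100/73
sR = 200/130 = 20/13
mL = -1·sL + -1·sR = -2760/949
mR = 1·sL + 0·sR = 100/73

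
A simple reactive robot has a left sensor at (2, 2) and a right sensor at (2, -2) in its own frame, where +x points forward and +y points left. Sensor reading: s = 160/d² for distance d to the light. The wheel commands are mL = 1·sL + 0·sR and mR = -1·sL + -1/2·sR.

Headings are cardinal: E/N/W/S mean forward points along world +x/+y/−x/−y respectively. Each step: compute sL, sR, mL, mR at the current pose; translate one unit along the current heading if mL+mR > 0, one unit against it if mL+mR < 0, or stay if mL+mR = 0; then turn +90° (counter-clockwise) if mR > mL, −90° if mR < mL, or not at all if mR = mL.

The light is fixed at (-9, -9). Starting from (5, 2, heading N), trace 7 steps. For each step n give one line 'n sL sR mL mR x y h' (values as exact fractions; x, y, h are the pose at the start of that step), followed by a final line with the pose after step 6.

0 160/313 32/85 160/313 -18608/26605 5 2 N
1 2/5 1/2 2/5 -13/20 5 1 E
2 160/289 32/37 160/289 -10544/10693 4 1 S
3 80/101 16/29 80/101 -3128/2929 4 2 W
4 160/313 32/85 160/313 -18608/26605 5 2 N
5 2/5 1/2 2/5 -13/20 5 1 E
6 160/289 32/37 160/289 -10544/10693 4 1 S
final 4 2 W

n=0: pose=(5,2,N); sL=160/313, sR=32/85; mL=160/313, mR=-18608/26605; mL+mR=-16/85 → advance -1; mR−mL=-32208/26605 → turn -1·90°
n=1: pose=(5,1,E); sL=2/5, sR=1/2; mL=2/5, mR=-13/20; mL+mR=-1/4 → advance -1; mR−mL=-21/20 → turn -1·90°
n=2: pose=(4,1,S); sL=160/289, sR=32/37; mL=160/289, mR=-10544/10693; mL+mR=-16/37 → advance -1; mR−mL=-16464/10693 → turn -1·90°
n=3: pose=(4,2,W); sL=80/101, sR=16/29; mL=80/101, mR=-3128/2929; mL+mR=-8/29 → advance -1; mR−mL=-5448/2929 → turn -1·90°
n=4: pose=(5,2,N); sL=160/313, sR=32/85; mL=160/313, mR=-18608/26605; mL+mR=-16/85 → advance -1; mR−mL=-32208/26605 → turn -1·90°
n=5: pose=(5,1,E); sL=2/5, sR=1/2; mL=2/5, mR=-13/20; mL+mR=-1/4 → advance -1; mR−mL=-21/20 → turn -1·90°
n=6: pose=(4,1,S); sL=160/289, sR=32/37; mL=160/289, mR=-10544/10693; mL+mR=-16/37 → advance -1; mR−mL=-16464/10693 → turn -1·90°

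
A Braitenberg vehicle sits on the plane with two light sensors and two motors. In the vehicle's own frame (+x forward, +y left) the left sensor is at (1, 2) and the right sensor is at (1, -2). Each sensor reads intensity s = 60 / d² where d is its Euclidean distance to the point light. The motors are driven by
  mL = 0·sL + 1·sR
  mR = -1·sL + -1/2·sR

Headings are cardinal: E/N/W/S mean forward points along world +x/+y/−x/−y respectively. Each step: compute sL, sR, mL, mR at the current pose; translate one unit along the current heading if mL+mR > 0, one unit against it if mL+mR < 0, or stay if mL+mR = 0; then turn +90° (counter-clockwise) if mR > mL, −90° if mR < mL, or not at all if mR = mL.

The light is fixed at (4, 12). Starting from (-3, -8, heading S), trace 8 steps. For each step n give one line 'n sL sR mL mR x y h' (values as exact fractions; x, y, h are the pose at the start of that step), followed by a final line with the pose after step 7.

0 30/233 10/87 10/87 -3775/20271 -3 -8 S
1 12/101 60/353 60/353 -7266/35653 -3 -7 W
2 15/97 3/17 3/17 -801/3298 -2 -7 N
3 60/349 60/509 60/509 -41010/177641 -2 -8 E
4 30/233 10/87 10/87 -3775/20271 -3 -8 S
5 12/101 60/353 60/353 -7266/35653 -3 -7 W
6 15/97 3/17 3/17 -801/3298 -2 -7 N
7 60/349 60/509 60/509 -41010/177641 -2 -8 E
final -3 -8 S

n=0: pose=(-3,-8,S); sL=30/233, sR=10/87; mL=10/87, mR=-3775/20271; mL+mR=-1445/20271 → advance -1; mR−mL=-2035/6757 → turn -1·90°
n=1: pose=(-3,-7,W); sL=12/101, sR=60/353; mL=60/353, mR=-7266/35653; mL+mR=-1206/35653 → advance -1; mR−mL=-13326/35653 → turn -1·90°
n=2: pose=(-2,-7,N); sL=15/97, sR=3/17; mL=3/17, mR=-801/3298; mL+mR=-219/3298 → advance -1; mR−mL=-1383/3298 → turn -1·90°
n=3: pose=(-2,-8,E); sL=60/349, sR=60/509; mL=60/509, mR=-41010/177641; mL+mR=-20070/177641 → advance -1; mR−mL=-61950/177641 → turn -1·90°
n=4: pose=(-3,-8,S); sL=30/233, sR=10/87; mL=10/87, mR=-3775/20271; mL+mR=-1445/20271 → advance -1; mR−mL=-2035/6757 → turn -1·90°
n=5: pose=(-3,-7,W); sL=12/101, sR=60/353; mL=60/353, mR=-7266/35653; mL+mR=-1206/35653 → advance -1; mR−mL=-13326/35653 → turn -1·90°
n=6: pose=(-2,-7,N); sL=15/97, sR=3/17; mL=3/17, mR=-801/3298; mL+mR=-219/3298 → advance -1; mR−mL=-1383/3298 → turn -1·90°
n=7: pose=(-2,-8,E); sL=60/349, sR=60/509; mL=60/509, mR=-41010/177641; mL+mR=-20070/177641 → advance -1; mR−mL=-61950/177641 → turn -1·90°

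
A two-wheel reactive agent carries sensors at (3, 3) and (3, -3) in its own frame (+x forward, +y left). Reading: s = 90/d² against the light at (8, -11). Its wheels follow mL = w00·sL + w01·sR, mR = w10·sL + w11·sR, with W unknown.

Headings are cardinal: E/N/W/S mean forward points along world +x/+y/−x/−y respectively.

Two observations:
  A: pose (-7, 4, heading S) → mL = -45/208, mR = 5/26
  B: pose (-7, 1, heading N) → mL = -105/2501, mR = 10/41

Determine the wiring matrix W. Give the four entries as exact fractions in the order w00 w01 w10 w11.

obs A: pose=(-7,4,S) → sL=5/16, sR=5/26, mL=-45/208, mR=5/26
obs B: pose=(-7,1,N) → sL=10/61, sR=10/41, mL=-105/2501, mR=10/41
sensor matrix S = [[5/16, 5/26], [10/61, 10/41]]; det S = 11625/260104
solve [mL_A; mL_B] = S·[w00; w01] and [mR_A; mR_B] = S·[w10; w11]:
  w00 = -1, w01 = 1/2, w10 = 0, w11 = 1

-1 1/2 0 1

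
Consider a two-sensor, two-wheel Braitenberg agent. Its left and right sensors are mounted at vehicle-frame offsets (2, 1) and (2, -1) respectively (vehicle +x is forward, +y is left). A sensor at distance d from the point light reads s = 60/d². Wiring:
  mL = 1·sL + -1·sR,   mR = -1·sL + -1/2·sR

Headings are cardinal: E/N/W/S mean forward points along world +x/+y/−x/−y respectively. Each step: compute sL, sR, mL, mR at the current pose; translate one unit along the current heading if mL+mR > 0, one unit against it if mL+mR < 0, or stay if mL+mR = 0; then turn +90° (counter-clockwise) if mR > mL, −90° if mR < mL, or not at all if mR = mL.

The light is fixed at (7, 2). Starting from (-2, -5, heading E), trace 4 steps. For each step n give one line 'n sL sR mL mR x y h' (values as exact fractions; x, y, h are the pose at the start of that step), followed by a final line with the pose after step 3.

0 12/17 60/113 336/1921 -1866/1921 -2 -5 E
1 10/27 30/101 200/2727 -1415/2727 -3 -5 S
2 60/193 60/169 -1440/32617 -15930/32617 -3 -4 W
3 15/29 3/4 -27/116 -207/232 -2 -4 N
final -2 -5 E

n=0: pose=(-2,-5,E); sL=12/17, sR=60/113; mL=336/1921, mR=-1866/1921; mL+mR=-90/113 → advance -1; mR−mL=-2202/1921 → turn -1·90°
n=1: pose=(-3,-5,S); sL=10/27, sR=30/101; mL=200/2727, mR=-1415/2727; mL+mR=-45/101 → advance -1; mR−mL=-1615/2727 → turn -1·90°
n=2: pose=(-3,-4,W); sL=60/193, sR=60/169; mL=-1440/32617, mR=-15930/32617; mL+mR=-90/169 → advance -1; mR−mL=-14490/32617 → turn -1·90°
n=3: pose=(-2,-4,N); sL=15/29, sR=3/4; mL=-27/116, mR=-207/232; mL+mR=-9/8 → advance -1; mR−mL=-153/232 → turn -1·90°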